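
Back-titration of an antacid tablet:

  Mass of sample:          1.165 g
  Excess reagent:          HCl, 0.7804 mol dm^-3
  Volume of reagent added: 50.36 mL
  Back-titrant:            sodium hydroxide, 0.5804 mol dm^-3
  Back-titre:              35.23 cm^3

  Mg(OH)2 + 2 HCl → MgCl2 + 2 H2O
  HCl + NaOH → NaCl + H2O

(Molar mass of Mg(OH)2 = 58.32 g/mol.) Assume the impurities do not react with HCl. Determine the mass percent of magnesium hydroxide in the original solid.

n(HCl) added = 0.05036 × 0.7804 = 0.03930 mol
n(NaOH) used in back-titration = 0.03523 × 0.5804 = 0.02045 mol
n(HCl) left over = 0.02045 mol (1:1 ratio)
n(HCl) consumed by analyte = 0.03930 − 0.02045 = 0.01885 mol
From the 1:2 ratio, n(Mg(OH)2) = 1/2 × 0.01885 = 9.427 × 10^-3 mol
mass of Mg(OH)2 = 9.427 × 10^-3 × 58.32 = 0.5498 g
% Mg(OH)2 = 0.5498 / 1.165 × 100 = 47.19 %

47.19 %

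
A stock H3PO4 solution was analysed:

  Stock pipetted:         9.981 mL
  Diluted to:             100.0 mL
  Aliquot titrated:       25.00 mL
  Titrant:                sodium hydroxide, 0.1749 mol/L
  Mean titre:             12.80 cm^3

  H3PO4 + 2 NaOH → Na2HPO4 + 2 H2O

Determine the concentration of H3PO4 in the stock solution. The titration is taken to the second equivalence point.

n(NaOH) = 0.01280 × 0.1749 = 2.239 × 10^-3 mol
From the 1:2 ratio, n(H3PO4) in the aliquot = 1/2 × 2.239 × 10^-3 = 1.119 × 10^-3 mol
[H3PO4]_dilute = 1.119 × 10^-3 / 0.02500 = 0.04477 mol/L
Dilution factor = 100.0 / 9.981 = 10.02
[H3PO4]_stock = 0.04477 × 10.02 = 0.4486 mol/L

0.4486 mol/L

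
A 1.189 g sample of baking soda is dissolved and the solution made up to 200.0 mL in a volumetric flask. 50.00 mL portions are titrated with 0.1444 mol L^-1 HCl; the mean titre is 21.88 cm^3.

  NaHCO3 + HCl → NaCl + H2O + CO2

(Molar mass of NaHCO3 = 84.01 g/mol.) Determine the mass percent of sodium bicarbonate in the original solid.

89.29 %

n(HCl) per titration = 0.02188 × 0.1444 = 3.159 × 10^-3 mol
n(NaHCO3) in each aliquot = 3.159 × 10^-3 mol (1:1 ratio)
n(NaHCO3) in the whole flask = 3.159 × 10^-3 × 200.0/50.00 = 0.01264 mol
mass of NaHCO3 = 0.01264 × 84.01 = 1.062 g
% NaHCO3 = 1.062 / 1.189 × 100 = 89.29 %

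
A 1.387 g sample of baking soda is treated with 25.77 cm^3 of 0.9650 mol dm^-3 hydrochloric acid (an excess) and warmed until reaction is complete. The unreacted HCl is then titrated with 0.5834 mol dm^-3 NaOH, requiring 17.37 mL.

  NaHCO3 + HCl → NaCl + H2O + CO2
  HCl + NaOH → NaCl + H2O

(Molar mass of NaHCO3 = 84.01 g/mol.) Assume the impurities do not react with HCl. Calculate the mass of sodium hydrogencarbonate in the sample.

1.238 g

n(HCl) added = 0.02577 × 0.9650 = 0.02487 mol
n(NaOH) used in back-titration = 0.01737 × 0.5834 = 0.01013 mol
n(HCl) left over = 0.01013 mol (1:1 ratio)
n(HCl) consumed by analyte = 0.02487 − 0.01013 = 0.01473 mol
n(NaHCO3) = 0.01473 mol (1:1 ratio)
mass of NaHCO3 = 0.01473 × 84.01 = 1.238 g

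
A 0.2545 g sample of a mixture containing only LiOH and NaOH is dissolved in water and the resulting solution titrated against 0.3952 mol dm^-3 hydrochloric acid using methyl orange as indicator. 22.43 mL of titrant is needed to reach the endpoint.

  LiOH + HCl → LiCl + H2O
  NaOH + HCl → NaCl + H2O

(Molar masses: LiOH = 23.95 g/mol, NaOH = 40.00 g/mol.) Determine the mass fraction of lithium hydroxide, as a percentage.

58.68 %

n(HCl) = 0.02243 × 0.3952 = 8.864 × 10^-3 mol
Let x = n(LiOH), y = n(NaOH).
Titrant: 1x + 1y = 8.864 × 10^-3;  mass: 23.95x + 40.00y = 0.2545
Solving, x = 6.235 × 10^-3 mol, y = 2.629 × 10^-3 mol
mass of LiOH = 6.235 × 10^-3 × 23.95 = 0.1493 g
% LiOH = 0.1493 / 0.2545 × 100 = 58.68 %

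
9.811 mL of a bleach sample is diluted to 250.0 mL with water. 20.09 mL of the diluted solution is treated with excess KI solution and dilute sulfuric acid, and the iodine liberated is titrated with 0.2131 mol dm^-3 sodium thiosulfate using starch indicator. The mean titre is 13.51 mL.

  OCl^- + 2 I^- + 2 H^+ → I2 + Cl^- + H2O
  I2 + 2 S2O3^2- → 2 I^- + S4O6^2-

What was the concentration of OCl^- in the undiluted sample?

n(S2O3^2-) = 0.01351 × 0.2131 = 2.879 × 10^-3 mol
n(I2) = n(S2O3^2-)/2 = 1.439 × 10^-3 mol
n(OCl^-) in the aliquot = 1.439 × 10^-3 mol (1:1 ratio)
[OCl^-]_dilute = 1.439 × 10^-3 / 0.02009 = 0.07165 mol/L
[OCl^-]_original = 0.07165 × 250.0/9.811 = 1.826 mol/L

1.826 mol/L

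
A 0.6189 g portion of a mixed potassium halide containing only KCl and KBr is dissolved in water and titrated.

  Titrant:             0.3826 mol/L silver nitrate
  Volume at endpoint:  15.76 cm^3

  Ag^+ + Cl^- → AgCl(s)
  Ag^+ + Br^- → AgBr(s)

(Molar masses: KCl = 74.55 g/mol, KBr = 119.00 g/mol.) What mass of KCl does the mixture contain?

n(AgNO3) = 0.01576 × 0.3826 = 6.030 × 10^-3 mol
Let x = n(KCl), y = n(KBr).
Titrant: 1x + 1y = 6.030 × 10^-3;  mass: 74.55x + 119.00y = 0.6189
Solving, x = 2.219 × 10^-3 mol, y = 3.811 × 10^-3 mol
mass of KCl = 2.219 × 10^-3 × 74.55 = 0.1654 g

0.1654 g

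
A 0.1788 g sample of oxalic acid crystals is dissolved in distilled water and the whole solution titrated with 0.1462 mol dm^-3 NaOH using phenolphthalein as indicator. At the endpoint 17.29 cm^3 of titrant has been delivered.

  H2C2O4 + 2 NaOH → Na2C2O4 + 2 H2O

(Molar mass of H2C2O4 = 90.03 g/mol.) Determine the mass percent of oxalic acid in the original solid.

63.64 %

n(NaOH) = 0.01729 L × 0.1462 mol/L = 2.528 × 10^-3 mol
From the 1:2 ratio, n(H2C2O4) = 1/2 × 2.528 × 10^-3 = 1.264 × 10^-3 mol
mass of H2C2O4 = 1.264 × 10^-3 × 90.03 g/mol = 0.1138 g
% H2C2O4 = 0.1138 / 0.1788 × 100 = 63.64 %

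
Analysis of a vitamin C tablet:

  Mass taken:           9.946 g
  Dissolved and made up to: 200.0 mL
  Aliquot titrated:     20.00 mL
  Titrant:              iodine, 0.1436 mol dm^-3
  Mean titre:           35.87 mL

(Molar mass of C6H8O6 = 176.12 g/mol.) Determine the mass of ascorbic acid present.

C6H8O6 + I2 → C6H6O6 + 2 HI
n(I2) per titration = 0.03587 × 0.1436 = 5.151 × 10^-3 mol
n(C6H8O6) in each aliquot = 5.151 × 10^-3 mol (1:1 ratio)
n(C6H8O6) in the whole flask = 5.151 × 10^-3 × 200.0/20.00 = 0.05151 mol
mass of C6H8O6 = 0.05151 × 176.12 = 9.072 g

9.072 g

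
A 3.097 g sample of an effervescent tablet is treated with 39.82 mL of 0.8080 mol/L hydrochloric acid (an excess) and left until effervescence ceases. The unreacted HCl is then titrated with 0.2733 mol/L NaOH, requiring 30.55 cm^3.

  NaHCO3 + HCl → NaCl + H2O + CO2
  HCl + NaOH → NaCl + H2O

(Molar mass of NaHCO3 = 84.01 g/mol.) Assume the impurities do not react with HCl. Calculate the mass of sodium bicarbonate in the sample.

n(HCl) added = 0.03982 × 0.8080 = 0.03217 mol
n(NaOH) used in back-titration = 0.03055 × 0.2733 = 8.349 × 10^-3 mol
n(HCl) left over = 8.349 × 10^-3 mol (1:1 ratio)
n(HCl) consumed by analyte = 0.03217 − 8.349 × 10^-3 = 0.02383 mol
n(NaHCO3) = 0.02383 mol (1:1 ratio)
mass of NaHCO3 = 0.02383 × 84.01 = 2.002 g

2.002 g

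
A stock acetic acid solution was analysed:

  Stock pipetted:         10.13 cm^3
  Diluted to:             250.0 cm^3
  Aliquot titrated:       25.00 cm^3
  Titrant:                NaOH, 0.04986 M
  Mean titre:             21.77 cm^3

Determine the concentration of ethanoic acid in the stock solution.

1.072 M

CH3COOH + NaOH → CH3COONa + H2O
n(NaOH) = 0.02177 × 0.04986 = 1.085 × 10^-3 mol
n(CH3COOH) in the aliquot = 1.085 × 10^-3 mol (1:1 ratio)
[CH3COOH]_dilute = 1.085 × 10^-3 / 0.02500 = 0.04342 mol/L
Dilution factor = 250.0 / 10.13 = 24.68
[CH3COOH]_stock = 0.04342 × 24.68 = 1.072 mol/L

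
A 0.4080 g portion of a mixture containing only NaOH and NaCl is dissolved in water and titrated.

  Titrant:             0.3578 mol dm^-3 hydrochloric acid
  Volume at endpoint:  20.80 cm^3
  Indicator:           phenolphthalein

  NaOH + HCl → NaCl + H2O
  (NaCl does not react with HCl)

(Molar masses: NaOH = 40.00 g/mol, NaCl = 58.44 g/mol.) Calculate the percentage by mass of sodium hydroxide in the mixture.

72.96 %

n(HCl) = 0.02080 × 0.3578 = 7.442 × 10^-3 mol
Let x = n(NaOH), y = n(NaCl).
Titrant: 1x = 7.442 × 10^-3;  mass: 40.00x + 58.44y = 0.4080
Solving, x = 7.442 × 10^-3 mol, y = 1.888 × 10^-3 mol
mass of NaOH = 7.442 × 10^-3 × 40.00 = 0.2977 g
% NaOH = 0.2977 / 0.4080 × 100 = 72.96 %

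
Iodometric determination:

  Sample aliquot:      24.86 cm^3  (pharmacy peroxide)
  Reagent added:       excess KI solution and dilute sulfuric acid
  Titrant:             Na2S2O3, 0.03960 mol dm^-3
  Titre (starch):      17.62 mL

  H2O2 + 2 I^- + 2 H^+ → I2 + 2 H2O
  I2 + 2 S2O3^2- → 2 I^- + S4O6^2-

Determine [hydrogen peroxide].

n(S2O3^2-) = 0.01762 × 0.03960 = 6.978 × 10^-4 mol
n(I2) = n(S2O3^2-)/2 = 3.489 × 10^-4 mol
n(H2O2) in the aliquot = 3.489 × 10^-4 mol (1:1 ratio)
[H2O2] = 3.489 × 10^-4 / 0.02486 = 0.01403 mol/L

0.01403 mol/L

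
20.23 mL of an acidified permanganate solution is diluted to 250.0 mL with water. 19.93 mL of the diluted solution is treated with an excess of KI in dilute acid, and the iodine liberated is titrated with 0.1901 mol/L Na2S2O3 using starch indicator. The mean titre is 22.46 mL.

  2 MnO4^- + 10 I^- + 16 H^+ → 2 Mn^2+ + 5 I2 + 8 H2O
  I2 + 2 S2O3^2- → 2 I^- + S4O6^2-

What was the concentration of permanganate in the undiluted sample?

n(S2O3^2-) = 0.02246 × 0.1901 = 4.270 × 10^-3 mol
n(I2) = n(S2O3^2-)/2 = 2.135 × 10^-3 mol
From the 2:5 ratio, n(MnO4^-) in the aliquot = 2/5 × 2.135 × 10^-3 = 8.539 × 10^-4 mol
[MnO4^-]_dilute = 8.539 × 10^-4 / 0.01993 = 0.04285 mol/L
[MnO4^-]_original = 0.04285 × 250.0/20.23 = 0.5295 mol/L

0.5295 mol/L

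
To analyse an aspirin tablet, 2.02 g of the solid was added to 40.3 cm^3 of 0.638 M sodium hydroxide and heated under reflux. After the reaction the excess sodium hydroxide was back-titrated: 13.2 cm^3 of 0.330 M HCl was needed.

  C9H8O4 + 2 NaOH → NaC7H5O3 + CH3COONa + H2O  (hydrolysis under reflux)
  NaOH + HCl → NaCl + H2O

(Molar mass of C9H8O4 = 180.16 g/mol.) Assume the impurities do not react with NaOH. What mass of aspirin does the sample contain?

1.92 g

n(NaOH) added = 0.0403 × 0.638 = 0.0257 mol
n(HCl) used in back-titration = 0.0132 × 0.330 = 4.36 × 10^-3 mol
n(NaOH) left over = 4.36 × 10^-3 mol (1:1 ratio)
n(NaOH) consumed by analyte = 0.0257 − 4.36 × 10^-3 = 0.0214 mol
From the 1:2 ratio, n(C9H8O4) = 1/2 × 0.0214 = 0.0107 mol
mass of C9H8O4 = 0.0107 × 180.16 = 1.92 g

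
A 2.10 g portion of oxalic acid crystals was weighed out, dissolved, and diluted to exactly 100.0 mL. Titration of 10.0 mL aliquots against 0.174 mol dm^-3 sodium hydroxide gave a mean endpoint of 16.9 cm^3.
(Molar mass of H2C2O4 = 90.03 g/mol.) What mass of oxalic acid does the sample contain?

H2C2O4 + 2 NaOH → Na2C2O4 + 2 H2O
n(NaOH) per titration = 0.0169 × 0.174 = 2.94 × 10^-3 mol
From the 1:2 ratio, n(H2C2O4) in each aliquot = 1/2 × 2.94 × 10^-3 = 1.47 × 10^-3 mol
n(H2C2O4) in the whole flask = 1.47 × 10^-3 × 100.0/10.0 = 0.0147 mol
mass of H2C2O4 = 0.0147 × 90.03 = 1.32 g

1.32 g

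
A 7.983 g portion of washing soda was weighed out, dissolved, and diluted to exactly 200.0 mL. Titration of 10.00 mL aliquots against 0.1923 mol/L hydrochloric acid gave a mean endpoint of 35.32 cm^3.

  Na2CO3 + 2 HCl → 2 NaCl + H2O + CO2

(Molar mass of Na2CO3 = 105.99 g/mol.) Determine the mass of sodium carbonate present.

n(HCl) per titration = 0.03532 × 0.1923 = 6.792 × 10^-3 mol
From the 1:2 ratio, n(Na2CO3) in each aliquot = 1/2 × 6.792 × 10^-3 = 3.396 × 10^-3 mol
n(Na2CO3) in the whole flask = 3.396 × 10^-3 × 200.0/10.00 = 0.06792 mol
mass of Na2CO3 = 0.06792 × 105.99 = 7.199 g

7.199 g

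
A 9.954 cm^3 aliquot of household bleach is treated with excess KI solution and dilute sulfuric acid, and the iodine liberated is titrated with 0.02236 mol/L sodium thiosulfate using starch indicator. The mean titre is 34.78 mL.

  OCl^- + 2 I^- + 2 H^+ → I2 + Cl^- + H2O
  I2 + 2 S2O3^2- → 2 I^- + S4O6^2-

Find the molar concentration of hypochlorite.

0.03906 mol/L

n(S2O3^2-) = 0.03478 × 0.02236 = 7.777 × 10^-4 mol
n(I2) = n(S2O3^2-)/2 = 3.888 × 10^-4 mol
n(OCl^-) in the aliquot = 3.888 × 10^-4 mol (1:1 ratio)
[OCl^-] = 3.888 × 10^-4 / 0.009954 = 0.03906 mol/L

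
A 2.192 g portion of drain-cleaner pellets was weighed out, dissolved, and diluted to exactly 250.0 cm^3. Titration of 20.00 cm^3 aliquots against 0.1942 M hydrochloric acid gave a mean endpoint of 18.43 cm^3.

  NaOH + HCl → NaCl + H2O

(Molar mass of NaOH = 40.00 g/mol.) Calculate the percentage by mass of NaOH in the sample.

81.64 %

n(HCl) per titration = 0.01843 × 0.1942 = 3.579 × 10^-3 mol
n(NaOH) in each aliquot = 3.579 × 10^-3 mol (1:1 ratio)
n(NaOH) in the whole flask = 3.579 × 10^-3 × 250.0/20.00 = 0.04474 mol
mass of NaOH = 0.04474 × 40.00 = 1.790 g
% NaOH = 1.790 / 2.192 × 100 = 81.64 %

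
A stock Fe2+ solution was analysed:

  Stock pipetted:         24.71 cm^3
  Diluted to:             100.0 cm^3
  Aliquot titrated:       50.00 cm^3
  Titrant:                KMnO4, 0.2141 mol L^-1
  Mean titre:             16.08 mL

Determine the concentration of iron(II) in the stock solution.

1.393 mol/L

MnO4^- + 5 Fe^2+ + 8 H^+ → Mn^2+ + 5 Fe^3+ + 4 H2O
n(KMnO4) = 0.01608 × 0.2141 = 3.443 × 10^-3 mol
From the 5:1 ratio, n(Fe2+) in the aliquot = 5/1 × 3.443 × 10^-3 = 0.01721 mol
[Fe2+]_dilute = 0.01721 / 0.05000 = 0.3443 mol/L
Dilution factor = 100.0 / 24.71 = 4.047
[Fe2+]_stock = 0.3443 × 4.047 = 1.393 mol/L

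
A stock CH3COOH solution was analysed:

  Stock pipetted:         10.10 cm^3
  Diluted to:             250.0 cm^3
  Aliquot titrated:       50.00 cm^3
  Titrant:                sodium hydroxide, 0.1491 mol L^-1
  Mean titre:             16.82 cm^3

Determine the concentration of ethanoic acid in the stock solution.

1.242 mol/L

CH3COOH + NaOH → CH3COONa + H2O
n(NaOH) = 0.01682 × 0.1491 = 2.508 × 10^-3 mol
n(CH3COOH) in the aliquot = 2.508 × 10^-3 mol (1:1 ratio)
[CH3COOH]_dilute = 2.508 × 10^-3 / 0.05000 = 0.05016 mol/L
Dilution factor = 250.0 / 10.10 = 24.75
[CH3COOH]_stock = 0.05016 × 24.75 = 1.242 mol/L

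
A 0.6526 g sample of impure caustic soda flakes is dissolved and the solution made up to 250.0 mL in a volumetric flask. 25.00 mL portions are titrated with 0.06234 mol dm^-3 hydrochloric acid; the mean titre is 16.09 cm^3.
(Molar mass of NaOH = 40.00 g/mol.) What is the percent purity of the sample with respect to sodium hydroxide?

61.48 %

NaOH + HCl → NaCl + H2O
n(HCl) per titration = 0.01609 × 0.06234 = 1.003 × 10^-3 mol
n(NaOH) in each aliquot = 1.003 × 10^-3 mol (1:1 ratio)
n(NaOH) in the whole flask = 1.003 × 10^-3 × 250.0/25.00 = 0.01003 mol
mass of NaOH = 0.01003 × 40.00 = 0.4012 g
% NaOH = 0.4012 / 0.6526 × 100 = 61.48 %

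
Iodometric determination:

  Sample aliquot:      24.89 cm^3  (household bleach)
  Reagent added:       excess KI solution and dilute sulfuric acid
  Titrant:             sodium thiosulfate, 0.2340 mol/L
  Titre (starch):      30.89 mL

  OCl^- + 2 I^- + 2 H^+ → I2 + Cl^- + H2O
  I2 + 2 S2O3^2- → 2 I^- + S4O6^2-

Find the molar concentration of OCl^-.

0.1452 mol/L

n(S2O3^2-) = 0.03089 × 0.2340 = 7.228 × 10^-3 mol
n(I2) = n(S2O3^2-)/2 = 3.614 × 10^-3 mol
n(OCl^-) in the aliquot = 3.614 × 10^-3 mol (1:1 ratio)
[OCl^-] = 3.614 × 10^-3 / 0.02489 = 0.1452 mol/L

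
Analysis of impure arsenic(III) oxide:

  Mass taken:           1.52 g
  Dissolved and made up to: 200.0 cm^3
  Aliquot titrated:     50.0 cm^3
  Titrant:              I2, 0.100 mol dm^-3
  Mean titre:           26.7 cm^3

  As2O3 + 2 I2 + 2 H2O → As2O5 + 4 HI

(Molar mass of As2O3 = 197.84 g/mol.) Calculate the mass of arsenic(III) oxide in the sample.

1.06 g

n(I2) per titration = 0.0267 × 0.100 = 2.67 × 10^-3 mol
From the 1:2 ratio, n(As2O3) in each aliquot = 1/2 × 2.67 × 10^-3 = 1.33 × 10^-3 mol
n(As2O3) in the whole flask = 1.33 × 10^-3 × 200.0/50.0 = 5.34 × 10^-3 mol
mass of As2O3 = 5.34 × 10^-3 × 197.84 = 1.06 g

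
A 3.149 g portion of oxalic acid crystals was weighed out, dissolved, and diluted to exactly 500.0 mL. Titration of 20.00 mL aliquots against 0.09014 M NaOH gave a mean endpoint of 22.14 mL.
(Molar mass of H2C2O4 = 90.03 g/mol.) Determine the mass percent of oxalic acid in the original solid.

H2C2O4 + 2 NaOH → Na2C2O4 + 2 H2O
n(NaOH) per titration = 0.02214 × 0.09014 = 1.996 × 10^-3 mol
From the 1:2 ratio, n(H2C2O4) in each aliquot = 1/2 × 1.996 × 10^-3 = 9.978 × 10^-4 mol
n(H2C2O4) in the whole flask = 9.978 × 10^-4 × 500.0/20.00 = 0.02495 mol
mass of H2C2O4 = 0.02495 × 90.03 = 2.246 g
% H2C2O4 = 2.246 / 3.149 × 100 = 71.32 %

71.32 %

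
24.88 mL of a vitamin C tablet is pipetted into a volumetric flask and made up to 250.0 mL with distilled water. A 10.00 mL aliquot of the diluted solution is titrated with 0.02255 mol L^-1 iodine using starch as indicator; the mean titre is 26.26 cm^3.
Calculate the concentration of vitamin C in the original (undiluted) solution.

0.5950 mol/L

C6H8O6 + I2 → C6H6O6 + 2 HI
n(I2) = 0.02626 × 0.02255 = 5.922 × 10^-4 mol
n(C6H8O6) in the aliquot = 5.922 × 10^-4 mol (1:1 ratio)
[C6H8O6]_dilute = 5.922 × 10^-4 / 0.01000 = 0.05922 mol/L
Dilution factor = 250.0 / 24.88 = 10.05
[C6H8O6]_stock = 0.05922 × 10.05 = 0.5950 mol/L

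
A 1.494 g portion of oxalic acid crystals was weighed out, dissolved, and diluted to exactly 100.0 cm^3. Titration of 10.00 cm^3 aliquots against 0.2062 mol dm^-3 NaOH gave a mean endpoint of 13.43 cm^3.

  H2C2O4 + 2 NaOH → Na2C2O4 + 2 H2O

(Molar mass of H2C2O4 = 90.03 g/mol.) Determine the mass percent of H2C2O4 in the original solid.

n(NaOH) per titration = 0.01343 × 0.2062 = 2.769 × 10^-3 mol
From the 1:2 ratio, n(H2C2O4) in each aliquot = 1/2 × 2.769 × 10^-3 = 1.385 × 10^-3 mol
n(H2C2O4) in the whole flask = 1.385 × 10^-3 × 100.0/10.00 = 0.01385 mol
mass of H2C2O4 = 0.01385 × 90.03 = 1.247 g
% H2C2O4 = 1.247 / 1.494 × 100 = 83.44 %

83.44 %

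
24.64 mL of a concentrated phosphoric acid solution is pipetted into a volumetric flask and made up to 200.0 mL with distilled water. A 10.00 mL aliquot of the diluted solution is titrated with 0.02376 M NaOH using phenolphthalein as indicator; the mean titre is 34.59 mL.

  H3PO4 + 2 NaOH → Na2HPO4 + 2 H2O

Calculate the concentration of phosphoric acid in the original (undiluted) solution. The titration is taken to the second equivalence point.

n(NaOH) = 0.03459 × 0.02376 = 8.219 × 10^-4 mol
From the 1:2 ratio, n(H3PO4) in the aliquot = 1/2 × 8.219 × 10^-4 = 4.109 × 10^-4 mol
[H3PO4]_dilute = 4.109 × 10^-4 / 0.01000 = 0.04109 mol/L
Dilution factor = 200.0 / 24.64 = 8.117
[H3PO4]_stock = 0.04109 × 8.117 = 0.3335 mol/L

0.3335 M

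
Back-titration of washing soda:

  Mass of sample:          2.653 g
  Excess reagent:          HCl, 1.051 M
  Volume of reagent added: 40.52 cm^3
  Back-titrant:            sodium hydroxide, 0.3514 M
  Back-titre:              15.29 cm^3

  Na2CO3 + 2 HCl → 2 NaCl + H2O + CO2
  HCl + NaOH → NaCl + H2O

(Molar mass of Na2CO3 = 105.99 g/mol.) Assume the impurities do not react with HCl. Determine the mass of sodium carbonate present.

1.972 g

n(HCl) added = 0.04052 × 1.051 = 0.04259 mol
n(NaOH) used in back-titration = 0.01529 × 0.3514 = 5.373 × 10^-3 mol
n(HCl) left over = 5.373 × 10^-3 mol (1:1 ratio)
n(HCl) consumed by analyte = 0.04259 − 5.373 × 10^-3 = 0.03721 mol
From the 1:2 ratio, n(Na2CO3) = 1/2 × 0.03721 = 0.01861 mol
mass of Na2CO3 = 0.01861 × 105.99 = 1.972 g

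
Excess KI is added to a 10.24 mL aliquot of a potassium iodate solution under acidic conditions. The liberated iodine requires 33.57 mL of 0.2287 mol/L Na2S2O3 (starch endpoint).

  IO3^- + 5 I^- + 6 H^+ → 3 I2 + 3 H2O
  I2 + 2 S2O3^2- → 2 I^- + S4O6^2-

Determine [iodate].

0.1250 mol/L

n(S2O3^2-) = 0.03357 × 0.2287 = 7.677 × 10^-3 mol
n(I2) = n(S2O3^2-)/2 = 3.839 × 10^-3 mol
From the 1:3 ratio, n(IO3^-) in the aliquot = 1/3 × 3.839 × 10^-3 = 1.280 × 10^-3 mol
[IO3^-] = 1.280 × 10^-3 / 0.01024 = 0.1250 mol/L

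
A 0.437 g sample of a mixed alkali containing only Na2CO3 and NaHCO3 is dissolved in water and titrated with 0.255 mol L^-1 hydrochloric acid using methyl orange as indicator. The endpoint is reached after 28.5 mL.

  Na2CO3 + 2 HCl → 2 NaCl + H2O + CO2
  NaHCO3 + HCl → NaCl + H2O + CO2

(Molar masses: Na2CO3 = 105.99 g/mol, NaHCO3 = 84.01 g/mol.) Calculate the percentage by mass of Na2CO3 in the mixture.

67.9 %

n(HCl) = 0.0285 × 0.255 = 7.27 × 10^-3 mol
Let x = n(Na2CO3), y = n(NaHCO3).
Titrant: 2x + 1y = 7.27 × 10^-3;  mass: 105.99x + 84.01y = 0.437
Solving, x = 2.80 × 10^-3 mol, y = 1.67 × 10^-3 mol
mass of Na2CO3 = 2.80 × 10^-3 × 105.99 = 0.297 g
% Na2CO3 = 0.297 / 0.437 × 100 = 67.9 %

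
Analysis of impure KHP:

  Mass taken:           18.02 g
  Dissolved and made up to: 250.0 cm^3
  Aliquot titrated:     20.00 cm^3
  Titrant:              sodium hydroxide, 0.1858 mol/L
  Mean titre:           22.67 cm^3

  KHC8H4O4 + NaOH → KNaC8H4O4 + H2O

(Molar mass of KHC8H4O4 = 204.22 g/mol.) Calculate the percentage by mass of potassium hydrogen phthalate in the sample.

59.67 %

n(NaOH) per titration = 0.02267 × 0.1858 = 4.212 × 10^-3 mol
n(KHC8H4O4) in each aliquot = 4.212 × 10^-3 mol (1:1 ratio)
n(KHC8H4O4) in the whole flask = 4.212 × 10^-3 × 250.0/20.00 = 0.05265 mol
mass of KHC8H4O4 = 0.05265 × 204.22 = 10.75 g
% KHC8H4O4 = 10.75 / 18.02 × 100 = 59.67 %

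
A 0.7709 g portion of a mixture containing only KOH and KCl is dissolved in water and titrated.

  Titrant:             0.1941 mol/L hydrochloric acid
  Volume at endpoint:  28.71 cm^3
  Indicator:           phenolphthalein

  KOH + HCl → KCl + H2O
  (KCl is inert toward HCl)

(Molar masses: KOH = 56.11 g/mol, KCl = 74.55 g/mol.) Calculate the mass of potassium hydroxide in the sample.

0.3127 g

n(HCl) = 0.02871 × 0.1941 = 5.573 × 10^-3 mol
Let x = n(KOH), y = n(KCl).
Titrant: 1x = 5.573 × 10^-3;  mass: 56.11x + 74.55y = 0.7709
Solving, x = 5.573 × 10^-3 mol, y = 6.146 × 10^-3 mol
mass of KOH = 5.573 × 10^-3 × 56.11 = 0.3127 g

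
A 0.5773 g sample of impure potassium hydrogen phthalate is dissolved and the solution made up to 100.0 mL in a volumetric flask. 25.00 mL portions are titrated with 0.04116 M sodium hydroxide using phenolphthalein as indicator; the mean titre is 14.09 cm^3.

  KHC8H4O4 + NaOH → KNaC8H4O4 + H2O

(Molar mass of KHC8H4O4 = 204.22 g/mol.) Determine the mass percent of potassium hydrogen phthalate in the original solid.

n(NaOH) per titration = 0.01409 × 0.04116 = 5.799 × 10^-4 mol
n(KHC8H4O4) in each aliquot = 5.799 × 10^-4 mol (1:1 ratio)
n(KHC8H4O4) in the whole flask = 5.799 × 10^-4 × 100.0/25.00 = 2.320 × 10^-3 mol
mass of KHC8H4O4 = 2.320 × 10^-3 × 204.22 = 0.4737 g
% KHC8H4O4 = 0.4737 / 0.5773 × 100 = 82.06 %

82.06 %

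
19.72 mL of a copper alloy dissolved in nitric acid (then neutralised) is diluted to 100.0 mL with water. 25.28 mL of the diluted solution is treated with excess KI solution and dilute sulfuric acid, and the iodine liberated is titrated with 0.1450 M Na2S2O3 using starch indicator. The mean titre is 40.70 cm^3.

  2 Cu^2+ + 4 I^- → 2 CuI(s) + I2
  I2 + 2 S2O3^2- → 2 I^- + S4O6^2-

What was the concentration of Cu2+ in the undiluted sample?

n(S2O3^2-) = 0.04070 × 0.1450 = 5.902 × 10^-3 mol
n(I2) = n(S2O3^2-)/2 = 2.951 × 10^-3 mol
From the 2:1 ratio, n(Cu2+) in the aliquot = 2/1 × 2.951 × 10^-3 = 5.902 × 10^-3 mol
[Cu2+]_dilute = 5.902 × 10^-3 / 0.02528 = 0.2334 mol/L
[Cu2+]_original = 0.2334 × 100.0/19.72 = 1.184 mol/L

1.184 M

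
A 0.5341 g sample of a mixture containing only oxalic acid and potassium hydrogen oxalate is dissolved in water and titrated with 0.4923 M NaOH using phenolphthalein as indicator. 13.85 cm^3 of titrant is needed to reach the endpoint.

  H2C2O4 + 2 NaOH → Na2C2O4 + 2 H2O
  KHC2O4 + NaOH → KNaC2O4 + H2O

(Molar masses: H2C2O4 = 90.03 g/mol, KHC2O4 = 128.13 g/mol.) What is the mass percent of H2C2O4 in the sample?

n(NaOH) = 0.01385 × 0.4923 = 6.818 × 10^-3 mol
Let x = n(H2C2O4), y = n(KHC2O4).
Titrant: 2x + 1y = 6.818 × 10^-3;  mass: 90.03x + 128.13y = 0.5341
Solving, x = 2.043 × 10^-3 mol, y = 2.733 × 10^-3 mol
mass of H2C2O4 = 2.043 × 10^-3 × 90.03 = 0.1839 g
% H2C2O4 = 0.1839 / 0.5341 × 100 = 34.43 %

34.43 %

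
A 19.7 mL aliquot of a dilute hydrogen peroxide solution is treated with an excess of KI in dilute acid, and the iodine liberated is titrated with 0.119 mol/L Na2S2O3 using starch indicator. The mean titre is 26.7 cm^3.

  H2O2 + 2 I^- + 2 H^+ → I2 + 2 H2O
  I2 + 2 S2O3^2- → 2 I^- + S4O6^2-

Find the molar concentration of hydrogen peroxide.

0.0806 mol/L

n(S2O3^2-) = 0.0267 × 0.119 = 3.18 × 10^-3 mol
n(I2) = n(S2O3^2-)/2 = 1.59 × 10^-3 mol
n(H2O2) in the aliquot = 1.59 × 10^-3 mol (1:1 ratio)
[H2O2] = 1.59 × 10^-3 / 0.0197 = 0.0806 mol/L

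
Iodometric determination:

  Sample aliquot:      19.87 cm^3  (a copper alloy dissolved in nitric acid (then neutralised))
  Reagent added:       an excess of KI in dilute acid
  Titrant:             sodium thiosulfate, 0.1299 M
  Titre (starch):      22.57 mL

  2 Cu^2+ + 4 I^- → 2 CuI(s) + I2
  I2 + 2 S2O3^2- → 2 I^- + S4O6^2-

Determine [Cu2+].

0.1476 M

n(S2O3^2-) = 0.02257 × 0.1299 = 2.932 × 10^-3 mol
n(I2) = n(S2O3^2-)/2 = 1.466 × 10^-3 mol
From the 2:1 ratio, n(Cu2+) in the aliquot = 2/1 × 1.466 × 10^-3 = 2.932 × 10^-3 mol
[Cu2+] = 2.932 × 10^-3 / 0.01987 = 0.1476 mol/L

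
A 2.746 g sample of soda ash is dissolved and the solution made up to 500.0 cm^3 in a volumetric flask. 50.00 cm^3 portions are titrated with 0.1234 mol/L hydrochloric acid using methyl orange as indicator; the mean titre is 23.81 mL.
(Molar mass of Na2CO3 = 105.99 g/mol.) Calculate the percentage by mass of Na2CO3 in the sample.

Na2CO3 + 2 HCl → 2 NaCl + H2O + CO2
n(HCl) per titration = 0.02381 × 0.1234 = 2.938 × 10^-3 mol
From the 1:2 ratio, n(Na2CO3) in each aliquot = 1/2 × 2.938 × 10^-3 = 1.469 × 10^-3 mol
n(Na2CO3) in the whole flask = 1.469 × 10^-3 × 500.0/50.00 = 0.01469 mol
mass of Na2CO3 = 0.01469 × 105.99 = 1.557 g
% Na2CO3 = 1.557 / 2.746 × 100 = 56.70 %

56.70 %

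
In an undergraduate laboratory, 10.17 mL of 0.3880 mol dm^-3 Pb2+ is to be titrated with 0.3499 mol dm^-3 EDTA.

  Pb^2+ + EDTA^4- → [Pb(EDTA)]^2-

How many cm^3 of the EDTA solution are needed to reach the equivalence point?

n(Pb2+) = 0.01017 L × 0.3880 mol/L = 3.946 × 10^-3 mol
n(EDTA) = 3.946 × 10^-3 mol (1:1 stoichiometry)
V(EDTA) = 3.946 × 10^-3 mol / 0.3499 mol/L = 0.01128 L = 11.28 mL

11.28 mL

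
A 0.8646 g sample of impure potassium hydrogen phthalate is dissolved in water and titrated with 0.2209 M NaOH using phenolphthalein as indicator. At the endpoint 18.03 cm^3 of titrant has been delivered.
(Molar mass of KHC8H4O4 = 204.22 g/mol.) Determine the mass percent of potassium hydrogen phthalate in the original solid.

94.08 %

KHC8H4O4 + NaOH → KNaC8H4O4 + H2O
n(NaOH) = 0.01803 L × 0.2209 mol/L = 3.983 × 10^-3 mol
n(KHC8H4O4) = 3.983 × 10^-3 mol (1:1 ratio)
mass of KHC8H4O4 = 3.983 × 10^-3 × 204.22 g/mol = 0.8134 g
% KHC8H4O4 = 0.8134 / 0.8646 × 100 = 94.08 %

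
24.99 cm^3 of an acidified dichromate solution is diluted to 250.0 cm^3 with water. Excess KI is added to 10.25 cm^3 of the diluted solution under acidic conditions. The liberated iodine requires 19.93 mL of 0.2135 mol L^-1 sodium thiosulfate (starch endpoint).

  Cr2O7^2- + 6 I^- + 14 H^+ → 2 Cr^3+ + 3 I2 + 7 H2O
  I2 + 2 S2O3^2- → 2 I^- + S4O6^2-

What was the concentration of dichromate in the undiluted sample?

n(S2O3^2-) = 0.01993 × 0.2135 = 4.255 × 10^-3 mol
n(I2) = n(S2O3^2-)/2 = 2.128 × 10^-3 mol
From the 1:3 ratio, n(Cr2O7^2-) in the aliquot = 1/3 × 2.128 × 10^-3 = 7.092 × 10^-4 mol
[Cr2O7^2-]_dilute = 7.092 × 10^-4 / 0.01025 = 0.06919 mol/L
[Cr2O7^2-]_original = 0.06919 × 250.0/24.99 = 0.6922 mol/L

0.6922 mol/L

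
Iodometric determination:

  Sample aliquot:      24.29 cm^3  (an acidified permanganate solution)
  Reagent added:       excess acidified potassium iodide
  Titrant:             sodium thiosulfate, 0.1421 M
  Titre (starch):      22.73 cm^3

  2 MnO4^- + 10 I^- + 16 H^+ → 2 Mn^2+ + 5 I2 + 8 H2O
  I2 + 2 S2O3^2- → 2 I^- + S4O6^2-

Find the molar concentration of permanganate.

n(S2O3^2-) = 0.02273 × 0.1421 = 3.230 × 10^-3 mol
n(I2) = n(S2O3^2-)/2 = 1.615 × 10^-3 mol
From the 2:5 ratio, n(MnO4^-) in the aliquot = 2/5 × 1.615 × 10^-3 = 6.460 × 10^-4 mol
[MnO4^-] = 6.460 × 10^-4 / 0.02429 = 0.02659 mol/L

0.02659 M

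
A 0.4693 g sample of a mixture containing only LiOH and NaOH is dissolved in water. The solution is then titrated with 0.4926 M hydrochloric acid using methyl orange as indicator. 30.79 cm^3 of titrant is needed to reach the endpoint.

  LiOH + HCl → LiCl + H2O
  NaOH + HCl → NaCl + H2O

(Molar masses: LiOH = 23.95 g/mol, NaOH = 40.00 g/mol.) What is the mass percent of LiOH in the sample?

43.68 %

n(HCl) = 0.03079 × 0.4926 = 0.01517 mol
Let x = n(LiOH), y = n(NaOH).
Titrant: 1x + 1y = 0.01517;  mass: 23.95x + 40.00y = 0.4693
Solving, x = 8.560 × 10^-3 mol, y = 6.607 × 10^-3 mol
mass of LiOH = 8.560 × 10^-3 × 23.95 = 0.2050 g
% LiOH = 0.2050 / 0.4693 × 100 = 43.68 %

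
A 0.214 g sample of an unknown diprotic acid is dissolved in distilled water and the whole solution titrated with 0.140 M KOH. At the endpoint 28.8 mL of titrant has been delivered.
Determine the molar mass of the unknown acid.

106 g/mol

n(KOH) = 0.0288 L × 0.140 mol/L = 4.03 × 10^-3 mol
From the 1:2 ratio, n(H2A) = 1/2 × 4.03 × 10^-3 = 2.02 × 10^-3 mol
M = m / n = 0.214 g / 2.02 × 10^-3 mol = 106 g/mol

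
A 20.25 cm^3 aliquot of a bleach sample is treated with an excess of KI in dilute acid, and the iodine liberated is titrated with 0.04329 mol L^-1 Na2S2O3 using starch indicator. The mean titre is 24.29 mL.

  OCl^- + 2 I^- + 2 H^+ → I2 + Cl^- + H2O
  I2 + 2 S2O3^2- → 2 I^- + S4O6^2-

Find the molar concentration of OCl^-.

n(S2O3^2-) = 0.02429 × 0.04329 = 1.052 × 10^-3 mol
n(I2) = n(S2O3^2-)/2 = 5.258 × 10^-4 mol
n(OCl^-) in the aliquot = 5.258 × 10^-4 mol (1:1 ratio)
[OCl^-] = 5.258 × 10^-4 / 0.02025 = 0.02596 mol/L

0.02596 mol/L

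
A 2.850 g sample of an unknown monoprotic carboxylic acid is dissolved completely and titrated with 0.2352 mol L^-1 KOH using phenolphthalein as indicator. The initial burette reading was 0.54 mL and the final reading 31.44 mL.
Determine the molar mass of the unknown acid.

392.1 g/mol

n(KOH) = 0.03090 L × 0.2352 mol/L = 7.268 × 10^-3 mol
n(HA) = 7.268 × 10^-3 mol (1:1 ratio)
M = m / n = 2.850 g / 7.268 × 10^-3 mol = 392.1 g/mol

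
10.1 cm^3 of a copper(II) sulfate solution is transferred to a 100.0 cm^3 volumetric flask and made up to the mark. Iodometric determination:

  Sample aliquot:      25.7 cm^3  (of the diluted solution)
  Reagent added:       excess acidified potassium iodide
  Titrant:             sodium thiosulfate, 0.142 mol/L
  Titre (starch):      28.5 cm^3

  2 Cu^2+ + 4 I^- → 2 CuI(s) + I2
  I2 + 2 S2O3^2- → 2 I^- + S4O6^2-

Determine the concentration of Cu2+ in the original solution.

n(S2O3^2-) = 0.0285 × 0.142 = 4.05 × 10^-3 mol
n(I2) = n(S2O3^2-)/2 = 2.02 × 10^-3 mol
From the 2:1 ratio, n(Cu2+) in the aliquot = 2/1 × 2.02 × 10^-3 = 4.05 × 10^-3 mol
[Cu2+]_dilute = 4.05 × 10^-3 / 0.0257 = 0.157 mol/L
[Cu2+]_original = 0.157 × 100.0/10.1 = 1.56 mol/L

1.56 mol/L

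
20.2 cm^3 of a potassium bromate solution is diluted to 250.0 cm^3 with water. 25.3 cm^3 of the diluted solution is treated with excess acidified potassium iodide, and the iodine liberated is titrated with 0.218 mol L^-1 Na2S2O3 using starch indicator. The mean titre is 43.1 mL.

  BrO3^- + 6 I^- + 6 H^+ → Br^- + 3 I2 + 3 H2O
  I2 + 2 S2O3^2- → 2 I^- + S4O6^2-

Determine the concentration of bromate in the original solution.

0.766 mol/L

n(S2O3^2-) = 0.0431 × 0.218 = 9.40 × 10^-3 mol
n(I2) = n(S2O3^2-)/2 = 4.70 × 10^-3 mol
From the 1:3 ratio, n(BrO3^-) in the aliquot = 1/3 × 4.70 × 10^-3 = 1.57 × 10^-3 mol
[BrO3^-]_dilute = 1.57 × 10^-3 / 0.0253 = 0.0619 mol/L
[BrO3^-]_original = 0.0619 × 250.0/20.2 = 0.766 mol/L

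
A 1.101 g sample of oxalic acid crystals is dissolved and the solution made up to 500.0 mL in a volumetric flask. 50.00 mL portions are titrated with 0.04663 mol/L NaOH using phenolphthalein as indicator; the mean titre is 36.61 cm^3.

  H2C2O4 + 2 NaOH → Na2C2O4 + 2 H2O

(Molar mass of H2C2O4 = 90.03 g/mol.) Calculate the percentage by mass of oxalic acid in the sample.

69.80 %

n(NaOH) per titration = 0.03661 × 0.04663 = 1.707 × 10^-3 mol
From the 1:2 ratio, n(H2C2O4) in each aliquot = 1/2 × 1.707 × 10^-3 = 8.536 × 10^-4 mol
n(H2C2O4) in the whole flask = 8.536 × 10^-4 × 500.0/50.00 = 8.536 × 10^-3 mol
mass of H2C2O4 = 8.536 × 10^-3 × 90.03 = 0.7685 g
% H2C2O4 = 0.7685 / 1.101 × 100 = 69.80 %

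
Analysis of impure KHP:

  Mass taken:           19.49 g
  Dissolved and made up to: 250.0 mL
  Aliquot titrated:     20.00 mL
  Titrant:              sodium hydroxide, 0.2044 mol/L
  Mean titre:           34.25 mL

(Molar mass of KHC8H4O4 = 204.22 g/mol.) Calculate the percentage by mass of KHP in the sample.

91.69 %

KHC8H4O4 + NaOH → KNaC8H4O4 + H2O
n(NaOH) per titration = 0.03425 × 0.2044 = 7.001 × 10^-3 mol
n(KHC8H4O4) in each aliquot = 7.001 × 10^-3 mol (1:1 ratio)
n(KHC8H4O4) in the whole flask = 7.001 × 10^-3 × 250.0/20.00 = 0.08751 mol
mass of KHC8H4O4 = 0.08751 × 204.22 = 17.87 g
% KHC8H4O4 = 17.87 / 19.49 × 100 = 91.69 %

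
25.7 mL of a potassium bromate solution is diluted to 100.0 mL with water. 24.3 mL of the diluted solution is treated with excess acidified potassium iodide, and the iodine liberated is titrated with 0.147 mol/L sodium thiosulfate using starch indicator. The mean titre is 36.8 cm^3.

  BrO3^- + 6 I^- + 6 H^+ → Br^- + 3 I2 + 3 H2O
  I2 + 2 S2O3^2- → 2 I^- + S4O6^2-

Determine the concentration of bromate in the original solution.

n(S2O3^2-) = 0.0368 × 0.147 = 5.41 × 10^-3 mol
n(I2) = n(S2O3^2-)/2 = 2.70 × 10^-3 mol
From the 1:3 ratio, n(BrO3^-) in the aliquot = 1/3 × 2.70 × 10^-3 = 9.02 × 10^-4 mol
[BrO3^-]_dilute = 9.02 × 10^-4 / 0.0243 = 0.0371 mol/L
[BrO3^-]_original = 0.0371 × 100.0/25.7 = 0.144 mol/L

0.144 mol/L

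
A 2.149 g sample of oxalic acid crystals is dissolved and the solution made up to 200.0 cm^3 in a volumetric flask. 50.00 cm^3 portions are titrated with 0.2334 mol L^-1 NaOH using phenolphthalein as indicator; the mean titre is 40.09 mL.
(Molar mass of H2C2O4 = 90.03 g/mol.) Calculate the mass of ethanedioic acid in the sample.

1.685 g

H2C2O4 + 2 NaOH → Na2C2O4 + 2 H2O
n(NaOH) per titration = 0.04009 × 0.2334 = 9.357 × 10^-3 mol
From the 1:2 ratio, n(H2C2O4) in each aliquot = 1/2 × 9.357 × 10^-3 = 4.679 × 10^-3 mol
n(H2C2O4) in the whole flask = 4.679 × 10^-3 × 200.0/50.00 = 0.01871 mol
mass of H2C2O4 = 0.01871 × 90.03 = 1.685 g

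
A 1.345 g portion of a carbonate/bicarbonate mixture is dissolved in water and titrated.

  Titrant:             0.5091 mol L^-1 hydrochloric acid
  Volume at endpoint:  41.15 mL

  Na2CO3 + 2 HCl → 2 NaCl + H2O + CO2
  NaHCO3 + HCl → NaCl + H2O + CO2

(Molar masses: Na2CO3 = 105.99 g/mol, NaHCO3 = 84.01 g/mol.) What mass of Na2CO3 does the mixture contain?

0.7090 g

n(HCl) = 0.04115 × 0.5091 = 0.02095 mol
Let x = n(Na2CO3), y = n(NaHCO3).
Titrant: 2x + 1y = 0.02095;  mass: 105.99x + 84.01y = 1.345
Solving, x = 6.690 × 10^-3 mol, y = 7.570 × 10^-3 mol
mass of Na2CO3 = 6.690 × 10^-3 × 105.99 = 0.7090 g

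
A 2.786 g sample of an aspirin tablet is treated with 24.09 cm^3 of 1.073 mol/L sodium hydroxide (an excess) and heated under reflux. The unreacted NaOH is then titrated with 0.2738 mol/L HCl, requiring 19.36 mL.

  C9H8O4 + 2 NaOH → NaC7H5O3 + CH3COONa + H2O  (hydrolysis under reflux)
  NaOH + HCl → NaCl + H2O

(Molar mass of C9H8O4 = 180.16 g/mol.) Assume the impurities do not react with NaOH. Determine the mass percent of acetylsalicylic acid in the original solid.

66.44 %

n(NaOH) added = 0.02409 × 1.073 = 0.02585 mol
n(HCl) used in back-titration = 0.01936 × 0.2738 = 5.301 × 10^-3 mol
n(NaOH) left over = 5.301 × 10^-3 mol (1:1 ratio)
n(NaOH) consumed by analyte = 0.02585 − 5.301 × 10^-3 = 0.02055 mol
From the 1:2 ratio, n(C9H8O4) = 1/2 × 0.02055 = 0.01027 mol
mass of C9H8O4 = 0.01027 × 180.16 = 1.851 g
% C9H8O4 = 1.851 / 2.786 × 100 = 66.44 %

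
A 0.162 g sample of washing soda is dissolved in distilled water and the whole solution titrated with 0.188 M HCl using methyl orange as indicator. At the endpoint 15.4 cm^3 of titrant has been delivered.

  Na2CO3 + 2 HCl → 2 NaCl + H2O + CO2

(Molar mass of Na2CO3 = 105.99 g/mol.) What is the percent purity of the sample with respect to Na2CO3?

94.7 %

n(HCl) = 0.0154 L × 0.188 mol/L = 2.90 × 10^-3 mol
From the 1:2 ratio, n(Na2CO3) = 1/2 × 2.90 × 10^-3 = 1.45 × 10^-3 mol
mass of Na2CO3 = 1.45 × 10^-3 × 105.99 g/mol = 0.153 g
% Na2CO3 = 0.153 / 0.162 × 100 = 94.7 %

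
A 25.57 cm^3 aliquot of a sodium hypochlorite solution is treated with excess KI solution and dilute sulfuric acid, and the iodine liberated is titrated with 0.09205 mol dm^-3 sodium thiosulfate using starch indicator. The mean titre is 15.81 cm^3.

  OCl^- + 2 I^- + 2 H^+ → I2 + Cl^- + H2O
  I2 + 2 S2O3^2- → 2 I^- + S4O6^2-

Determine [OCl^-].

0.02846 mol/L

n(S2O3^2-) = 0.01581 × 0.09205 = 1.455 × 10^-3 mol
n(I2) = n(S2O3^2-)/2 = 7.277 × 10^-4 mol
n(OCl^-) in the aliquot = 7.277 × 10^-4 mol (1:1 ratio)
[OCl^-] = 7.277 × 10^-4 / 0.02557 = 0.02846 mol/L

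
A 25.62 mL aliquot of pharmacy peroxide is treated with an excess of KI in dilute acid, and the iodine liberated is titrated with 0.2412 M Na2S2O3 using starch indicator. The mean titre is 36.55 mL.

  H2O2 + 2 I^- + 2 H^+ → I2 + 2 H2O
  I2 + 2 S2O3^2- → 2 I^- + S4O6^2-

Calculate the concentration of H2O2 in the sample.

0.1721 M

n(S2O3^2-) = 0.03655 × 0.2412 = 8.816 × 10^-3 mol
n(I2) = n(S2O3^2-)/2 = 4.408 × 10^-3 mol
n(H2O2) in the aliquot = 4.408 × 10^-3 mol (1:1 ratio)
[H2O2] = 4.408 × 10^-3 / 0.02562 = 0.1721 mol/L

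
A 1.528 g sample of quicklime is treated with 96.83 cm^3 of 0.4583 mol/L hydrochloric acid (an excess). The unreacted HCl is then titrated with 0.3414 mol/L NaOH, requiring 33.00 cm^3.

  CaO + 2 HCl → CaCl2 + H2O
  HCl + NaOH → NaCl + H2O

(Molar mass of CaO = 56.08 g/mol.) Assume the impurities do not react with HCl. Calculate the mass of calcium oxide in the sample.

n(HCl) added = 0.09683 × 0.4583 = 0.04438 mol
n(NaOH) used in back-titration = 0.03300 × 0.3414 = 0.01127 mol
n(HCl) left over = 0.01127 mol (1:1 ratio)
n(HCl) consumed by analyte = 0.04438 − 0.01127 = 0.03311 mol
From the 1:2 ratio, n(CaO) = 1/2 × 0.03311 = 0.01656 mol
mass of CaO = 0.01656 × 56.08 = 0.9284 g

0.9284 g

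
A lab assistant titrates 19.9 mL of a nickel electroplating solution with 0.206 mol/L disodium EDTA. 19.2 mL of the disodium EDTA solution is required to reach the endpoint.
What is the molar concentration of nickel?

0.199 mol/L

Ni^2+ + EDTA^4- → [Ni(EDTA)]^2-
n(EDTA) = 0.0192 L × 0.206 mol/L = 3.96 × 10^-3 mol
n(Ni2+) = 3.96 × 10^-3 mol (1:1 mole ratio)
[Ni2+] = 3.96 × 10^-3 mol / 0.0199 L = 0.199 mol/L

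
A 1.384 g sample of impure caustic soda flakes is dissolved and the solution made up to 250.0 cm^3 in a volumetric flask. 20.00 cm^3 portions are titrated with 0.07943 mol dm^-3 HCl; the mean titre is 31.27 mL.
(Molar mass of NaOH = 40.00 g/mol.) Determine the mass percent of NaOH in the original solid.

NaOH + HCl → NaCl + H2O
n(HCl) per titration = 0.03127 × 0.07943 = 2.484 × 10^-3 mol
n(NaOH) in each aliquot = 2.484 × 10^-3 mol (1:1 ratio)
n(NaOH) in the whole flask = 2.484 × 10^-3 × 250.0/20.00 = 0.03105 mol
mass of NaOH = 0.03105 × 40.00 = 1.242 g
% NaOH = 1.242 / 1.384 × 100 = 89.73 %

89.73 %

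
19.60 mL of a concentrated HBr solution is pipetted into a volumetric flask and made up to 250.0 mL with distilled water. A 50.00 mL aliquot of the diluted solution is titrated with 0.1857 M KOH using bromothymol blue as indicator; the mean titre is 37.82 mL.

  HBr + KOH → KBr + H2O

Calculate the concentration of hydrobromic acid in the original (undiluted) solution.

1.792 M

n(KOH) = 0.03782 × 0.1857 = 7.023 × 10^-3 mol
n(HBr) in the aliquot = 7.023 × 10^-3 mol (1:1 ratio)
[HBr]_dilute = 7.023 × 10^-3 / 0.05000 = 0.1405 mol/L
Dilution factor = 250.0 / 19.60 = 12.76
[HBr]_stock = 0.1405 × 12.76 = 1.792 mol/L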